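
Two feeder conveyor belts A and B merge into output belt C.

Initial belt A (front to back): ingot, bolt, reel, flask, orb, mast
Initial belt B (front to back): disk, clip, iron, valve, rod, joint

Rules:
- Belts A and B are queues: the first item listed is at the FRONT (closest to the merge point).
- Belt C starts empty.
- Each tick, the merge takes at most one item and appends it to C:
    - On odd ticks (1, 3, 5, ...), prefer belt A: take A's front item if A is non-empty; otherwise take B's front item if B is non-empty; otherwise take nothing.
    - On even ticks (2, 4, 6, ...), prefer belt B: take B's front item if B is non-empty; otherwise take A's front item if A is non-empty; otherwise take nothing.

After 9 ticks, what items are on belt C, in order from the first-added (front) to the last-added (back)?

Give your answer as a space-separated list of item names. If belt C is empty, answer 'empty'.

Tick 1: prefer A, take ingot from A; A=[bolt,reel,flask,orb,mast] B=[disk,clip,iron,valve,rod,joint] C=[ingot]
Tick 2: prefer B, take disk from B; A=[bolt,reel,flask,orb,mast] B=[clip,iron,valve,rod,joint] C=[ingot,disk]
Tick 3: prefer A, take bolt from A; A=[reel,flask,orb,mast] B=[clip,iron,valve,rod,joint] C=[ingot,disk,bolt]
Tick 4: prefer B, take clip from B; A=[reel,flask,orb,mast] B=[iron,valve,rod,joint] C=[ingot,disk,bolt,clip]
Tick 5: prefer A, take reel from A; A=[flask,orb,mast] B=[iron,valve,rod,joint] C=[ingot,disk,bolt,clip,reel]
Tick 6: prefer B, take iron from B; A=[flask,orb,mast] B=[valve,rod,joint] C=[ingot,disk,bolt,clip,reel,iron]
Tick 7: prefer A, take flask from A; A=[orb,mast] B=[valve,rod,joint] C=[ingot,disk,bolt,clip,reel,iron,flask]
Tick 8: prefer B, take valve from B; A=[orb,mast] B=[rod,joint] C=[ingot,disk,bolt,clip,reel,iron,flask,valve]
Tick 9: prefer A, take orb from A; A=[mast] B=[rod,joint] C=[ingot,disk,bolt,clip,reel,iron,flask,valve,orb]

Answer: ingot disk bolt clip reel iron flask valve orb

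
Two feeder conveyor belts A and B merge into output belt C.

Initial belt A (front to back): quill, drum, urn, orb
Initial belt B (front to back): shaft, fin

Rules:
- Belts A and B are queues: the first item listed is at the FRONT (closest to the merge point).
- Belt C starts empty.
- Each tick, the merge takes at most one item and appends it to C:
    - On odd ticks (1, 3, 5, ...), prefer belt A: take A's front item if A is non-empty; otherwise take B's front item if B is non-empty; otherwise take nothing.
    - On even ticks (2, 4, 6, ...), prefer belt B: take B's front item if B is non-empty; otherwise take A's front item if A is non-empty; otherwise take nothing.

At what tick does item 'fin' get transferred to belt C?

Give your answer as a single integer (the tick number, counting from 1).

Answer: 4

Derivation:
Tick 1: prefer A, take quill from A; A=[drum,urn,orb] B=[shaft,fin] C=[quill]
Tick 2: prefer B, take shaft from B; A=[drum,urn,orb] B=[fin] C=[quill,shaft]
Tick 3: prefer A, take drum from A; A=[urn,orb] B=[fin] C=[quill,shaft,drum]
Tick 4: prefer B, take fin from B; A=[urn,orb] B=[-] C=[quill,shaft,drum,fin]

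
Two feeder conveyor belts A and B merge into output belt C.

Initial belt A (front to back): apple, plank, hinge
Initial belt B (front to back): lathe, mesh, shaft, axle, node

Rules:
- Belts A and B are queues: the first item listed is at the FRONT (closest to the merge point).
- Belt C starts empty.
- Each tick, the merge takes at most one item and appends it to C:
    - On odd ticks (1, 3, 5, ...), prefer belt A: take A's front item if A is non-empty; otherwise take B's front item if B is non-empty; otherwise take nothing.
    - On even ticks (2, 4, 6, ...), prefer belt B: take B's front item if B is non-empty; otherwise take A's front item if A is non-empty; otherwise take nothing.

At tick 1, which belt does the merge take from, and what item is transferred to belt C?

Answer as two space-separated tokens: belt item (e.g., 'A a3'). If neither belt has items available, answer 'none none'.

Answer: A apple

Derivation:
Tick 1: prefer A, take apple from A; A=[plank,hinge] B=[lathe,mesh,shaft,axle,node] C=[apple]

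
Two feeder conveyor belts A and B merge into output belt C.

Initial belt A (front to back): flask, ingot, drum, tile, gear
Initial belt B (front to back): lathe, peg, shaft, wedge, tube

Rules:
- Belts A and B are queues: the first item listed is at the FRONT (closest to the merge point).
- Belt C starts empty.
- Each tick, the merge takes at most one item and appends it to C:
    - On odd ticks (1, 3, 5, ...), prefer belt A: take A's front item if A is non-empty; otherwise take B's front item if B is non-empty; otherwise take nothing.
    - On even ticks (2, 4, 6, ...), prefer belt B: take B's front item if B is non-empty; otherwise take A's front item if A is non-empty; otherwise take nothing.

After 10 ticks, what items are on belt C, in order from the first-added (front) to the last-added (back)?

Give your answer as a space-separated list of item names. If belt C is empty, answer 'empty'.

Tick 1: prefer A, take flask from A; A=[ingot,drum,tile,gear] B=[lathe,peg,shaft,wedge,tube] C=[flask]
Tick 2: prefer B, take lathe from B; A=[ingot,drum,tile,gear] B=[peg,shaft,wedge,tube] C=[flask,lathe]
Tick 3: prefer A, take ingot from A; A=[drum,tile,gear] B=[peg,shaft,wedge,tube] C=[flask,lathe,ingot]
Tick 4: prefer B, take peg from B; A=[drum,tile,gear] B=[shaft,wedge,tube] C=[flask,lathe,ingot,peg]
Tick 5: prefer A, take drum from A; A=[tile,gear] B=[shaft,wedge,tube] C=[flask,lathe,ingot,peg,drum]
Tick 6: prefer B, take shaft from B; A=[tile,gear] B=[wedge,tube] C=[flask,lathe,ingot,peg,drum,shaft]
Tick 7: prefer A, take tile from A; A=[gear] B=[wedge,tube] C=[flask,lathe,ingot,peg,drum,shaft,tile]
Tick 8: prefer B, take wedge from B; A=[gear] B=[tube] C=[flask,lathe,ingot,peg,drum,shaft,tile,wedge]
Tick 9: prefer A, take gear from A; A=[-] B=[tube] C=[flask,lathe,ingot,peg,drum,shaft,tile,wedge,gear]
Tick 10: prefer B, take tube from B; A=[-] B=[-] C=[flask,lathe,ingot,peg,drum,shaft,tile,wedge,gear,tube]

Answer: flask lathe ingot peg drum shaft tile wedge gear tube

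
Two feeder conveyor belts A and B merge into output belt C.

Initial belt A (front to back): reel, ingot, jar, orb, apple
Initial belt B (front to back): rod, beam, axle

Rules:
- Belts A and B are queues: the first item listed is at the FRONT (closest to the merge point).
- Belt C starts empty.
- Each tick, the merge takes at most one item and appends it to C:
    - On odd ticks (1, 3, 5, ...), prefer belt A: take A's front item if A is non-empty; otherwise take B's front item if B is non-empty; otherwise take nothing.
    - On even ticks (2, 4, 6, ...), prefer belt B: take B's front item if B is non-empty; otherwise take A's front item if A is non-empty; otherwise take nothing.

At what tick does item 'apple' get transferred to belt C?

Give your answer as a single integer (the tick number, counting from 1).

Answer: 8

Derivation:
Tick 1: prefer A, take reel from A; A=[ingot,jar,orb,apple] B=[rod,beam,axle] C=[reel]
Tick 2: prefer B, take rod from B; A=[ingot,jar,orb,apple] B=[beam,axle] C=[reel,rod]
Tick 3: prefer A, take ingot from A; A=[jar,orb,apple] B=[beam,axle] C=[reel,rod,ingot]
Tick 4: prefer B, take beam from B; A=[jar,orb,apple] B=[axle] C=[reel,rod,ingot,beam]
Tick 5: prefer A, take jar from A; A=[orb,apple] B=[axle] C=[reel,rod,ingot,beam,jar]
Tick 6: prefer B, take axle from B; A=[orb,apple] B=[-] C=[reel,rod,ingot,beam,jar,axle]
Tick 7: prefer A, take orb from A; A=[apple] B=[-] C=[reel,rod,ingot,beam,jar,axle,orb]
Tick 8: prefer B, take apple from A; A=[-] B=[-] C=[reel,rod,ingot,beam,jar,axle,orb,apple]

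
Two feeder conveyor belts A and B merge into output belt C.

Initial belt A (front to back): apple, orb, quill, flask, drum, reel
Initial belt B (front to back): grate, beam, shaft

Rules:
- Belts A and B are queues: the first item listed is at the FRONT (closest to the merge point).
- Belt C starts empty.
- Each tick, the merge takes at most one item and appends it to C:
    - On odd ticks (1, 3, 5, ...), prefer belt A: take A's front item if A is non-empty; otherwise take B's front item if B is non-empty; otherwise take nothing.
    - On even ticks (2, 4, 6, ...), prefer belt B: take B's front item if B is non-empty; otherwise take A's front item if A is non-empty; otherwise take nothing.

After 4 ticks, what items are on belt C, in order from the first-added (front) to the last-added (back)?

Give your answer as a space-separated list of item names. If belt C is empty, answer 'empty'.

Answer: apple grate orb beam

Derivation:
Tick 1: prefer A, take apple from A; A=[orb,quill,flask,drum,reel] B=[grate,beam,shaft] C=[apple]
Tick 2: prefer B, take grate from B; A=[orb,quill,flask,drum,reel] B=[beam,shaft] C=[apple,grate]
Tick 3: prefer A, take orb from A; A=[quill,flask,drum,reel] B=[beam,shaft] C=[apple,grate,orb]
Tick 4: prefer B, take beam from B; A=[quill,flask,drum,reel] B=[shaft] C=[apple,grate,orb,beam]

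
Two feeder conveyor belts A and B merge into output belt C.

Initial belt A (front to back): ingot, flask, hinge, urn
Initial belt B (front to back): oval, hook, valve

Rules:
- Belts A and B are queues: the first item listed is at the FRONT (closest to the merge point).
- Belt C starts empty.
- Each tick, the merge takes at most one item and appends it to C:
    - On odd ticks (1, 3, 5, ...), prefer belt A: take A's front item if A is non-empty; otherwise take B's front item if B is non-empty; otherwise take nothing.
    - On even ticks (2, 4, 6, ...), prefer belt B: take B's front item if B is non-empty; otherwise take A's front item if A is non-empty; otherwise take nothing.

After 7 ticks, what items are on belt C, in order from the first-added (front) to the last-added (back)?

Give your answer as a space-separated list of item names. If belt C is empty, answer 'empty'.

Tick 1: prefer A, take ingot from A; A=[flask,hinge,urn] B=[oval,hook,valve] C=[ingot]
Tick 2: prefer B, take oval from B; A=[flask,hinge,urn] B=[hook,valve] C=[ingot,oval]
Tick 3: prefer A, take flask from A; A=[hinge,urn] B=[hook,valve] C=[ingot,oval,flask]
Tick 4: prefer B, take hook from B; A=[hinge,urn] B=[valve] C=[ingot,oval,flask,hook]
Tick 5: prefer A, take hinge from A; A=[urn] B=[valve] C=[ingot,oval,flask,hook,hinge]
Tick 6: prefer B, take valve from B; A=[urn] B=[-] C=[ingot,oval,flask,hook,hinge,valve]
Tick 7: prefer A, take urn from A; A=[-] B=[-] C=[ingot,oval,flask,hook,hinge,valve,urn]

Answer: ingot oval flask hook hinge valve urn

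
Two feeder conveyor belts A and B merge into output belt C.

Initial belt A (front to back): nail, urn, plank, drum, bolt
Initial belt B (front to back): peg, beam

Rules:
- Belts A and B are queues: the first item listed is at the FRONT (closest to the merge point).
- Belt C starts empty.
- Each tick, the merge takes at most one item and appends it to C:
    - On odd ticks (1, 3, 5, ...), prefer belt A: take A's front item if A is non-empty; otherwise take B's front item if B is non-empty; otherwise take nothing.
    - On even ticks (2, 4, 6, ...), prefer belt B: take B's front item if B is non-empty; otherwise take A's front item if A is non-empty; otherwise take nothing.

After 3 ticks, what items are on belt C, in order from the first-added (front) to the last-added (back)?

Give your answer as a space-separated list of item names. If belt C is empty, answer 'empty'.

Answer: nail peg urn

Derivation:
Tick 1: prefer A, take nail from A; A=[urn,plank,drum,bolt] B=[peg,beam] C=[nail]
Tick 2: prefer B, take peg from B; A=[urn,plank,drum,bolt] B=[beam] C=[nail,peg]
Tick 3: prefer A, take urn from A; A=[plank,drum,bolt] B=[beam] C=[nail,peg,urn]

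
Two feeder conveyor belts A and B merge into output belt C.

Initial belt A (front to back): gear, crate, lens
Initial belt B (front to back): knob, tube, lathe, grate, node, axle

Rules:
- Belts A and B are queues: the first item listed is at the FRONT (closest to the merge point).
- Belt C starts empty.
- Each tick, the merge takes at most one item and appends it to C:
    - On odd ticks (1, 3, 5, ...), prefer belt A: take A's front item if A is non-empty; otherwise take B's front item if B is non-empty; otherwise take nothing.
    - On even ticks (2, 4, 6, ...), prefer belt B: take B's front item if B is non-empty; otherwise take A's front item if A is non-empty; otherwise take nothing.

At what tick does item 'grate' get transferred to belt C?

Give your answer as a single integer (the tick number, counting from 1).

Tick 1: prefer A, take gear from A; A=[crate,lens] B=[knob,tube,lathe,grate,node,axle] C=[gear]
Tick 2: prefer B, take knob from B; A=[crate,lens] B=[tube,lathe,grate,node,axle] C=[gear,knob]
Tick 3: prefer A, take crate from A; A=[lens] B=[tube,lathe,grate,node,axle] C=[gear,knob,crate]
Tick 4: prefer B, take tube from B; A=[lens] B=[lathe,grate,node,axle] C=[gear,knob,crate,tube]
Tick 5: prefer A, take lens from A; A=[-] B=[lathe,grate,node,axle] C=[gear,knob,crate,tube,lens]
Tick 6: prefer B, take lathe from B; A=[-] B=[grate,node,axle] C=[gear,knob,crate,tube,lens,lathe]
Tick 7: prefer A, take grate from B; A=[-] B=[node,axle] C=[gear,knob,crate,tube,lens,lathe,grate]

Answer: 7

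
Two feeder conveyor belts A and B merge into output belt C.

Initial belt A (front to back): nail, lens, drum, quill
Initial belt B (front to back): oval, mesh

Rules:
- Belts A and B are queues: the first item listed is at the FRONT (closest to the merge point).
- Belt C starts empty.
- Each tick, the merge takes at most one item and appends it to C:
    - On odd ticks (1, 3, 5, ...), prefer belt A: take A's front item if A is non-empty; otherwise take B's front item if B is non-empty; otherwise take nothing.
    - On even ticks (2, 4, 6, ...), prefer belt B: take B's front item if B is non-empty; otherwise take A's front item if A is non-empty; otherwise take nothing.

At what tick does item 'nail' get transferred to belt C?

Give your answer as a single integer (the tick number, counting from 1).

Tick 1: prefer A, take nail from A; A=[lens,drum,quill] B=[oval,mesh] C=[nail]

Answer: 1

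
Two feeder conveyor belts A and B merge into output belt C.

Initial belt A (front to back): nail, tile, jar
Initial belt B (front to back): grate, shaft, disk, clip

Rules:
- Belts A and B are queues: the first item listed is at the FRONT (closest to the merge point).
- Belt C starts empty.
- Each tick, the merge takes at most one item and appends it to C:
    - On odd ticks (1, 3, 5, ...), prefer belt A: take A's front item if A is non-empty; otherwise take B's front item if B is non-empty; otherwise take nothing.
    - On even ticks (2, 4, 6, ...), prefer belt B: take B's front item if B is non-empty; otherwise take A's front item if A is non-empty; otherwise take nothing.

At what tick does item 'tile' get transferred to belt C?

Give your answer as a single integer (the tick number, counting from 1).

Tick 1: prefer A, take nail from A; A=[tile,jar] B=[grate,shaft,disk,clip] C=[nail]
Tick 2: prefer B, take grate from B; A=[tile,jar] B=[shaft,disk,clip] C=[nail,grate]
Tick 3: prefer A, take tile from A; A=[jar] B=[shaft,disk,clip] C=[nail,grate,tile]

Answer: 3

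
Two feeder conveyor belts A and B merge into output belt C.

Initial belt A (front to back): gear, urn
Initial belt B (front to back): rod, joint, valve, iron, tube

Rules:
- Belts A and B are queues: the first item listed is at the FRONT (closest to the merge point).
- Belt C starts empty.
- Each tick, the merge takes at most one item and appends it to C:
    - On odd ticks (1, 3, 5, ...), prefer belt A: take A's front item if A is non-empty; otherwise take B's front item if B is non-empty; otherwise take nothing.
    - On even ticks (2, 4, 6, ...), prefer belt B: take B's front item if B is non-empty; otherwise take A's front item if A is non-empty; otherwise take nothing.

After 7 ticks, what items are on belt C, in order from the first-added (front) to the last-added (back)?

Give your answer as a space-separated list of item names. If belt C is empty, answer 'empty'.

Answer: gear rod urn joint valve iron tube

Derivation:
Tick 1: prefer A, take gear from A; A=[urn] B=[rod,joint,valve,iron,tube] C=[gear]
Tick 2: prefer B, take rod from B; A=[urn] B=[joint,valve,iron,tube] C=[gear,rod]
Tick 3: prefer A, take urn from A; A=[-] B=[joint,valve,iron,tube] C=[gear,rod,urn]
Tick 4: prefer B, take joint from B; A=[-] B=[valve,iron,tube] C=[gear,rod,urn,joint]
Tick 5: prefer A, take valve from B; A=[-] B=[iron,tube] C=[gear,rod,urn,joint,valve]
Tick 6: prefer B, take iron from B; A=[-] B=[tube] C=[gear,rod,urn,joint,valve,iron]
Tick 7: prefer A, take tube from B; A=[-] B=[-] C=[gear,rod,urn,joint,valve,iron,tube]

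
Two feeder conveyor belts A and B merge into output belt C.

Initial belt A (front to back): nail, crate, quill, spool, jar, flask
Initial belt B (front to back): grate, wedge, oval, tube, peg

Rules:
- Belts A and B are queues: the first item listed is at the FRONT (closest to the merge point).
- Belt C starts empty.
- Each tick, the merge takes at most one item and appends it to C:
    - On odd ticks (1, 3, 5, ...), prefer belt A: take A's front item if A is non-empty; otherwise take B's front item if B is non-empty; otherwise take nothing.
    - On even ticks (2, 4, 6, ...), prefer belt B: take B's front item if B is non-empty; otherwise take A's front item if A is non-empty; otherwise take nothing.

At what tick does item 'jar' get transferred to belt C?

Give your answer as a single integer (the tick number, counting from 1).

Answer: 9

Derivation:
Tick 1: prefer A, take nail from A; A=[crate,quill,spool,jar,flask] B=[grate,wedge,oval,tube,peg] C=[nail]
Tick 2: prefer B, take grate from B; A=[crate,quill,spool,jar,flask] B=[wedge,oval,tube,peg] C=[nail,grate]
Tick 3: prefer A, take crate from A; A=[quill,spool,jar,flask] B=[wedge,oval,tube,peg] C=[nail,grate,crate]
Tick 4: prefer B, take wedge from B; A=[quill,spool,jar,flask] B=[oval,tube,peg] C=[nail,grate,crate,wedge]
Tick 5: prefer A, take quill from A; A=[spool,jar,flask] B=[oval,tube,peg] C=[nail,grate,crate,wedge,quill]
Tick 6: prefer B, take oval from B; A=[spool,jar,flask] B=[tube,peg] C=[nail,grate,crate,wedge,quill,oval]
Tick 7: prefer A, take spool from A; A=[jar,flask] B=[tube,peg] C=[nail,grate,crate,wedge,quill,oval,spool]
Tick 8: prefer B, take tube from B; A=[jar,flask] B=[peg] C=[nail,grate,crate,wedge,quill,oval,spool,tube]
Tick 9: prefer A, take jar from A; A=[flask] B=[peg] C=[nail,grate,crate,wedge,quill,oval,spool,tube,jar]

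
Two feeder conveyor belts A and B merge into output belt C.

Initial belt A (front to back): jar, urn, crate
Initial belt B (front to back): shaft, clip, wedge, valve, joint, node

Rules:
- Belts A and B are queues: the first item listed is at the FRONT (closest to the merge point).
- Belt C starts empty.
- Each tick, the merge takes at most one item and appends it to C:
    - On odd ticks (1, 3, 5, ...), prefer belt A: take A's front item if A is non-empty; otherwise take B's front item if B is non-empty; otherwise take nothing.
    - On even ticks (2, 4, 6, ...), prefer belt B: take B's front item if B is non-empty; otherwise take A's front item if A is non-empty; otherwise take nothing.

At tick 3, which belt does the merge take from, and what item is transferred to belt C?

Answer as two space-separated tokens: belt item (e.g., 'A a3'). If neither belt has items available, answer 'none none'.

Answer: A urn

Derivation:
Tick 1: prefer A, take jar from A; A=[urn,crate] B=[shaft,clip,wedge,valve,joint,node] C=[jar]
Tick 2: prefer B, take shaft from B; A=[urn,crate] B=[clip,wedge,valve,joint,node] C=[jar,shaft]
Tick 3: prefer A, take urn from A; A=[crate] B=[clip,wedge,valve,joint,node] C=[jar,shaft,urn]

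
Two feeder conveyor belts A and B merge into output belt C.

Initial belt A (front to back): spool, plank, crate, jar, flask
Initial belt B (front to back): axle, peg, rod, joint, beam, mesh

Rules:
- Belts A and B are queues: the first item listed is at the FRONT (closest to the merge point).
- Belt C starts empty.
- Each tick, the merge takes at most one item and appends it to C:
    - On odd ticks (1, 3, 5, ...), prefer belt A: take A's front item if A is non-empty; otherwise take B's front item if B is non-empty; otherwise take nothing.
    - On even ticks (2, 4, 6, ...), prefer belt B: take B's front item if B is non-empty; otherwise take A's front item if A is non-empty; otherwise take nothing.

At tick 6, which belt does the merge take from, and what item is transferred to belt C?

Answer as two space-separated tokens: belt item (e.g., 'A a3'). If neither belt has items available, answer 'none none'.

Answer: B rod

Derivation:
Tick 1: prefer A, take spool from A; A=[plank,crate,jar,flask] B=[axle,peg,rod,joint,beam,mesh] C=[spool]
Tick 2: prefer B, take axle from B; A=[plank,crate,jar,flask] B=[peg,rod,joint,beam,mesh] C=[spool,axle]
Tick 3: prefer A, take plank from A; A=[crate,jar,flask] B=[peg,rod,joint,beam,mesh] C=[spool,axle,plank]
Tick 4: prefer B, take peg from B; A=[crate,jar,flask] B=[rod,joint,beam,mesh] C=[spool,axle,plank,peg]
Tick 5: prefer A, take crate from A; A=[jar,flask] B=[rod,joint,beam,mesh] C=[spool,axle,plank,peg,crate]
Tick 6: prefer B, take rod from B; A=[jar,flask] B=[joint,beam,mesh] C=[spool,axle,plank,peg,crate,rod]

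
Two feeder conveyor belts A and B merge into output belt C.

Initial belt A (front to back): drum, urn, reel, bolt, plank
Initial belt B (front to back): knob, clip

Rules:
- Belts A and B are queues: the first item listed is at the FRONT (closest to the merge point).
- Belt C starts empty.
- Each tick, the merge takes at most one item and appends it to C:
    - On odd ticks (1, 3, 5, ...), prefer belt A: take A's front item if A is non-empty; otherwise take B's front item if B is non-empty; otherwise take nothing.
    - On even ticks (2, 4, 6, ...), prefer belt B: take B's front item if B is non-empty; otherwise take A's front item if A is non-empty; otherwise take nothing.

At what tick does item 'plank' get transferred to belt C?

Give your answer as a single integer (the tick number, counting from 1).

Tick 1: prefer A, take drum from A; A=[urn,reel,bolt,plank] B=[knob,clip] C=[drum]
Tick 2: prefer B, take knob from B; A=[urn,reel,bolt,plank] B=[clip] C=[drum,knob]
Tick 3: prefer A, take urn from A; A=[reel,bolt,plank] B=[clip] C=[drum,knob,urn]
Tick 4: prefer B, take clip from B; A=[reel,bolt,plank] B=[-] C=[drum,knob,urn,clip]
Tick 5: prefer A, take reel from A; A=[bolt,plank] B=[-] C=[drum,knob,urn,clip,reel]
Tick 6: prefer B, take bolt from A; A=[plank] B=[-] C=[drum,knob,urn,clip,reel,bolt]
Tick 7: prefer A, take plank from A; A=[-] B=[-] C=[drum,knob,urn,clip,reel,bolt,plank]

Answer: 7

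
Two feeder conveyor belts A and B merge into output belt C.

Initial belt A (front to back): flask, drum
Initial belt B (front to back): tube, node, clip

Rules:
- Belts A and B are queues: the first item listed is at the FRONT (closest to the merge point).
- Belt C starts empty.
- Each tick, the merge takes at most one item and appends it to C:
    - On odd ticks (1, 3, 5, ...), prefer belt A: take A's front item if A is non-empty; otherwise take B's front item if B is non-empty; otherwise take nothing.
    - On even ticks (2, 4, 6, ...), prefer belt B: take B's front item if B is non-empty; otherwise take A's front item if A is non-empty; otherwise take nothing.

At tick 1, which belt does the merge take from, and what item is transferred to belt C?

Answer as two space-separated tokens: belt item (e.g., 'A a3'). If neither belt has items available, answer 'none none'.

Tick 1: prefer A, take flask from A; A=[drum] B=[tube,node,clip] C=[flask]

Answer: A flask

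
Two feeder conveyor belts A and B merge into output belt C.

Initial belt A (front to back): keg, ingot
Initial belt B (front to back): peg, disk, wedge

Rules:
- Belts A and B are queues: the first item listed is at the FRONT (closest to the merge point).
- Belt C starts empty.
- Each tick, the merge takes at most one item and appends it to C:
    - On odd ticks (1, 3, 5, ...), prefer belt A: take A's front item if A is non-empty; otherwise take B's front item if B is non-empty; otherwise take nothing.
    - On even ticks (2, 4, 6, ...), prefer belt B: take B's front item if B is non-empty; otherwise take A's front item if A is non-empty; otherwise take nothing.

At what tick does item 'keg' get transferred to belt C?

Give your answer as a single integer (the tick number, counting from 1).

Tick 1: prefer A, take keg from A; A=[ingot] B=[peg,disk,wedge] C=[keg]

Answer: 1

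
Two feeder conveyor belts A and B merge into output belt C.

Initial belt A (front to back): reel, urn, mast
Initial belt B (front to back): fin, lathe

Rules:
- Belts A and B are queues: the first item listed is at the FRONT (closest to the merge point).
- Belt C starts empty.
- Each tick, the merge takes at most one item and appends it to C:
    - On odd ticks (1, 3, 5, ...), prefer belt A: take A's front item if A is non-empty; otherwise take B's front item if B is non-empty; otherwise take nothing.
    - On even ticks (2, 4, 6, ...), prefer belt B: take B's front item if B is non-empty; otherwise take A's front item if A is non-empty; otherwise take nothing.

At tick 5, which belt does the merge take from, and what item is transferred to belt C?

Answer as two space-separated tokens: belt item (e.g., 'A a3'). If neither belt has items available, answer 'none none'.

Answer: A mast

Derivation:
Tick 1: prefer A, take reel from A; A=[urn,mast] B=[fin,lathe] C=[reel]
Tick 2: prefer B, take fin from B; A=[urn,mast] B=[lathe] C=[reel,fin]
Tick 3: prefer A, take urn from A; A=[mast] B=[lathe] C=[reel,fin,urn]
Tick 4: prefer B, take lathe from B; A=[mast] B=[-] C=[reel,fin,urn,lathe]
Tick 5: prefer A, take mast from A; A=[-] B=[-] C=[reel,fin,urn,lathe,mast]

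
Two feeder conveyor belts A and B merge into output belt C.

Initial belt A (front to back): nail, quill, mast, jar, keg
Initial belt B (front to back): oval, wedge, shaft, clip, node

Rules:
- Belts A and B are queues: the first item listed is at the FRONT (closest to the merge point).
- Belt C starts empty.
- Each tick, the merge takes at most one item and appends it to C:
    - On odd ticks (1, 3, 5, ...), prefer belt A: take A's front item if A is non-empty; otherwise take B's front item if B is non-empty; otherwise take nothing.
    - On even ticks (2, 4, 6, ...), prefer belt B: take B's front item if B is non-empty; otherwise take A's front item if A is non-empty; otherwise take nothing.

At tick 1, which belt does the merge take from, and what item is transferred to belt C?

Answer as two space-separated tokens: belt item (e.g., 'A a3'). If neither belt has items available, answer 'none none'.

Answer: A nail

Derivation:
Tick 1: prefer A, take nail from A; A=[quill,mast,jar,keg] B=[oval,wedge,shaft,clip,node] C=[nail]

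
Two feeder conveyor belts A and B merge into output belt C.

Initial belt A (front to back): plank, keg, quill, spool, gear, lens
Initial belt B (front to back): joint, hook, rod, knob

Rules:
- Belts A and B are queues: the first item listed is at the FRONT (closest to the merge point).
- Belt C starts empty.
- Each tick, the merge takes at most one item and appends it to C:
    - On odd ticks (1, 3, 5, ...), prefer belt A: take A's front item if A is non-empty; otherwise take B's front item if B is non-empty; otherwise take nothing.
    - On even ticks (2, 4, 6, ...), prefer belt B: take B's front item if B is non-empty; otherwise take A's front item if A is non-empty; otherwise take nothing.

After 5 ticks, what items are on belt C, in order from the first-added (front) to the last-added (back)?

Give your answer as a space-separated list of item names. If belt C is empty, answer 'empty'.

Answer: plank joint keg hook quill

Derivation:
Tick 1: prefer A, take plank from A; A=[keg,quill,spool,gear,lens] B=[joint,hook,rod,knob] C=[plank]
Tick 2: prefer B, take joint from B; A=[keg,quill,spool,gear,lens] B=[hook,rod,knob] C=[plank,joint]
Tick 3: prefer A, take keg from A; A=[quill,spool,gear,lens] B=[hook,rod,knob] C=[plank,joint,keg]
Tick 4: prefer B, take hook from B; A=[quill,spool,gear,lens] B=[rod,knob] C=[plank,joint,keg,hook]
Tick 5: prefer A, take quill from A; A=[spool,gear,lens] B=[rod,knob] C=[plank,joint,keg,hook,quill]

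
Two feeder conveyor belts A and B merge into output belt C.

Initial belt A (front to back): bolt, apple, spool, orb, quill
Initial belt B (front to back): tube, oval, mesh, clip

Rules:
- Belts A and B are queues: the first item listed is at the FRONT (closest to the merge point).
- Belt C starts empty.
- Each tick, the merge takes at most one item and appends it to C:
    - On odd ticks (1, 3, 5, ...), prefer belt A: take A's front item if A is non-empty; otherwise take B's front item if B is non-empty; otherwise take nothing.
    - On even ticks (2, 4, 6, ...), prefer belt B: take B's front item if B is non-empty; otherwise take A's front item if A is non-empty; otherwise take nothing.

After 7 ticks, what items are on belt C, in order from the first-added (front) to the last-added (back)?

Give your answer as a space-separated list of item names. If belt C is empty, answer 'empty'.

Answer: bolt tube apple oval spool mesh orb

Derivation:
Tick 1: prefer A, take bolt from A; A=[apple,spool,orb,quill] B=[tube,oval,mesh,clip] C=[bolt]
Tick 2: prefer B, take tube from B; A=[apple,spool,orb,quill] B=[oval,mesh,clip] C=[bolt,tube]
Tick 3: prefer A, take apple from A; A=[spool,orb,quill] B=[oval,mesh,clip] C=[bolt,tube,apple]
Tick 4: prefer B, take oval from B; A=[spool,orb,quill] B=[mesh,clip] C=[bolt,tube,apple,oval]
Tick 5: prefer A, take spool from A; A=[orb,quill] B=[mesh,clip] C=[bolt,tube,apple,oval,spool]
Tick 6: prefer B, take mesh from B; A=[orb,quill] B=[clip] C=[bolt,tube,apple,oval,spool,mesh]
Tick 7: prefer A, take orb from A; A=[quill] B=[clip] C=[bolt,tube,apple,oval,spool,mesh,orb]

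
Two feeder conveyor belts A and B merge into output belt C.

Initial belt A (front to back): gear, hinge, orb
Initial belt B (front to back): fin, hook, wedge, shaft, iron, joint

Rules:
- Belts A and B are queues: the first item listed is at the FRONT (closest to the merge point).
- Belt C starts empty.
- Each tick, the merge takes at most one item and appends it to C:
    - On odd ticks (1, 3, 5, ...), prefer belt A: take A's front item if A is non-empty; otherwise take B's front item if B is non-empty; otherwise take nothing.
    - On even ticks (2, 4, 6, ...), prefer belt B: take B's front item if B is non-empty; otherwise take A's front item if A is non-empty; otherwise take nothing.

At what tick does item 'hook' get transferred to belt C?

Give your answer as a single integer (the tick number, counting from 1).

Answer: 4

Derivation:
Tick 1: prefer A, take gear from A; A=[hinge,orb] B=[fin,hook,wedge,shaft,iron,joint] C=[gear]
Tick 2: prefer B, take fin from B; A=[hinge,orb] B=[hook,wedge,shaft,iron,joint] C=[gear,fin]
Tick 3: prefer A, take hinge from A; A=[orb] B=[hook,wedge,shaft,iron,joint] C=[gear,fin,hinge]
Tick 4: prefer B, take hook from B; A=[orb] B=[wedge,shaft,iron,joint] C=[gear,fin,hinge,hook]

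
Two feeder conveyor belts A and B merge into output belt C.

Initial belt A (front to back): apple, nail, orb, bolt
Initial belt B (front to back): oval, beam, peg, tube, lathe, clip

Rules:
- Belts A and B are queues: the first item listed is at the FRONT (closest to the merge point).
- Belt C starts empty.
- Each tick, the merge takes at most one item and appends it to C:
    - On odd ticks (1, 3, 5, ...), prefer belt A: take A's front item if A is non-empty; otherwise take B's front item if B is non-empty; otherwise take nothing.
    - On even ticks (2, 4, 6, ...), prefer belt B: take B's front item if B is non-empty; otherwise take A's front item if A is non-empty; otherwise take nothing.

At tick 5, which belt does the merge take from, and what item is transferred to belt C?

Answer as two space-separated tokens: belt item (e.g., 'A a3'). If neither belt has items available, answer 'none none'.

Tick 1: prefer A, take apple from A; A=[nail,orb,bolt] B=[oval,beam,peg,tube,lathe,clip] C=[apple]
Tick 2: prefer B, take oval from B; A=[nail,orb,bolt] B=[beam,peg,tube,lathe,clip] C=[apple,oval]
Tick 3: prefer A, take nail from A; A=[orb,bolt] B=[beam,peg,tube,lathe,clip] C=[apple,oval,nail]
Tick 4: prefer B, take beam from B; A=[orb,bolt] B=[peg,tube,lathe,clip] C=[apple,oval,nail,beam]
Tick 5: prefer A, take orb from A; A=[bolt] B=[peg,tube,lathe,clip] C=[apple,oval,nail,beam,orb]

Answer: A orb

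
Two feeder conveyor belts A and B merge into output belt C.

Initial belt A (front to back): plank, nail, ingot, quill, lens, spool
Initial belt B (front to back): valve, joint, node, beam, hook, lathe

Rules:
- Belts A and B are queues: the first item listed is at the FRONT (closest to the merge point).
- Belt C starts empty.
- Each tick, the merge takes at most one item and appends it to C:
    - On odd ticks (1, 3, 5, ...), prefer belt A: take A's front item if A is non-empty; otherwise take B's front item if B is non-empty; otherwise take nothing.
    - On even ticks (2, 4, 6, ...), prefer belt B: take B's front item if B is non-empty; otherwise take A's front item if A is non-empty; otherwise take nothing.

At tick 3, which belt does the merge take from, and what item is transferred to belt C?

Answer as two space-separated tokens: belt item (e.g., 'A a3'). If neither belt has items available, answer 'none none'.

Tick 1: prefer A, take plank from A; A=[nail,ingot,quill,lens,spool] B=[valve,joint,node,beam,hook,lathe] C=[plank]
Tick 2: prefer B, take valve from B; A=[nail,ingot,quill,lens,spool] B=[joint,node,beam,hook,lathe] C=[plank,valve]
Tick 3: prefer A, take nail from A; A=[ingot,quill,lens,spool] B=[joint,node,beam,hook,lathe] C=[plank,valve,nail]

Answer: A nail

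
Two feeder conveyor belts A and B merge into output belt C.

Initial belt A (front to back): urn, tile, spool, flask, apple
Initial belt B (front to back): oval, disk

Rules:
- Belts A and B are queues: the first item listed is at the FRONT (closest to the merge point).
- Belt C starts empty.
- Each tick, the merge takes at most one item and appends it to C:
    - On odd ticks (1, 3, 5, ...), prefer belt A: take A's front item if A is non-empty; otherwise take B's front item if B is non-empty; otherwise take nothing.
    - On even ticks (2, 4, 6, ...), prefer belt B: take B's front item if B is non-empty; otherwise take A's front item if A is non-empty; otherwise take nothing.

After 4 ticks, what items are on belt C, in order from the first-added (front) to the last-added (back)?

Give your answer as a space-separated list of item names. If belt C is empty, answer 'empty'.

Tick 1: prefer A, take urn from A; A=[tile,spool,flask,apple] B=[oval,disk] C=[urn]
Tick 2: prefer B, take oval from B; A=[tile,spool,flask,apple] B=[disk] C=[urn,oval]
Tick 3: prefer A, take tile from A; A=[spool,flask,apple] B=[disk] C=[urn,oval,tile]
Tick 4: prefer B, take disk from B; A=[spool,flask,apple] B=[-] C=[urn,oval,tile,disk]

Answer: urn oval tile disk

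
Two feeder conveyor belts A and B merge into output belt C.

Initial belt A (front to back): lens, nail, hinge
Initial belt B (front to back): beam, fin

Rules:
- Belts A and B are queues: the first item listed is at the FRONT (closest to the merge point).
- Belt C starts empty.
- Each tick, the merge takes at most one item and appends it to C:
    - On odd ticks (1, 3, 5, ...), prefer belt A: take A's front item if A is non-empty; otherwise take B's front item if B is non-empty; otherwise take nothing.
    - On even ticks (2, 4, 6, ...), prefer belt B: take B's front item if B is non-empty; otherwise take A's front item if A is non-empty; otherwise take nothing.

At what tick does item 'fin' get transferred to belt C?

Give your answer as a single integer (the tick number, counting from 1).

Answer: 4

Derivation:
Tick 1: prefer A, take lens from A; A=[nail,hinge] B=[beam,fin] C=[lens]
Tick 2: prefer B, take beam from B; A=[nail,hinge] B=[fin] C=[lens,beam]
Tick 3: prefer A, take nail from A; A=[hinge] B=[fin] C=[lens,beam,nail]
Tick 4: prefer B, take fin from B; A=[hinge] B=[-] C=[lens,beam,nail,fin]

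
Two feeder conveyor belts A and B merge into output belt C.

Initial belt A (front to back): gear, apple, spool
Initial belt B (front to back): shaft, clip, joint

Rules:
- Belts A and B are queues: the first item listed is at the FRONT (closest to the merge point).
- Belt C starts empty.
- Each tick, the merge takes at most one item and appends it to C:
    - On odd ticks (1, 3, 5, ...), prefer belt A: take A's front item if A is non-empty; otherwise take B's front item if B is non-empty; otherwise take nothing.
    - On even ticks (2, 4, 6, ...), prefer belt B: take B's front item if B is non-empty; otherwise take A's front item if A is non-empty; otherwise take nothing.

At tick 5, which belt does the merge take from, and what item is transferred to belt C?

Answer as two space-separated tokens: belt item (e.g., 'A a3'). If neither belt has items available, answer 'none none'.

Answer: A spool

Derivation:
Tick 1: prefer A, take gear from A; A=[apple,spool] B=[shaft,clip,joint] C=[gear]
Tick 2: prefer B, take shaft from B; A=[apple,spool] B=[clip,joint] C=[gear,shaft]
Tick 3: prefer A, take apple from A; A=[spool] B=[clip,joint] C=[gear,shaft,apple]
Tick 4: prefer B, take clip from B; A=[spool] B=[joint] C=[gear,shaft,apple,clip]
Tick 5: prefer A, take spool from A; A=[-] B=[joint] C=[gear,shaft,apple,clip,spool]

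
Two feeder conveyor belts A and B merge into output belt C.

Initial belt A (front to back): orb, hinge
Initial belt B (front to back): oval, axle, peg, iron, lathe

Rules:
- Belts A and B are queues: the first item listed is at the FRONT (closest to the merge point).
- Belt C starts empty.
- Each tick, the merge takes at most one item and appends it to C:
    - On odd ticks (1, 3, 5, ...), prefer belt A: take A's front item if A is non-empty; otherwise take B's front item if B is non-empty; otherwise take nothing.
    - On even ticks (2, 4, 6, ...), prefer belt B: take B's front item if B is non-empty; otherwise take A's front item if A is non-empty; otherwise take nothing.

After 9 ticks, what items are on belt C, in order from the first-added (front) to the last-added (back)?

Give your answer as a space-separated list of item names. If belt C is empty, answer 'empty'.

Answer: orb oval hinge axle peg iron lathe

Derivation:
Tick 1: prefer A, take orb from A; A=[hinge] B=[oval,axle,peg,iron,lathe] C=[orb]
Tick 2: prefer B, take oval from B; A=[hinge] B=[axle,peg,iron,lathe] C=[orb,oval]
Tick 3: prefer A, take hinge from A; A=[-] B=[axle,peg,iron,lathe] C=[orb,oval,hinge]
Tick 4: prefer B, take axle from B; A=[-] B=[peg,iron,lathe] C=[orb,oval,hinge,axle]
Tick 5: prefer A, take peg from B; A=[-] B=[iron,lathe] C=[orb,oval,hinge,axle,peg]
Tick 6: prefer B, take iron from B; A=[-] B=[lathe] C=[orb,oval,hinge,axle,peg,iron]
Tick 7: prefer A, take lathe from B; A=[-] B=[-] C=[orb,oval,hinge,axle,peg,iron,lathe]
Tick 8: prefer B, both empty, nothing taken; A=[-] B=[-] C=[orb,oval,hinge,axle,peg,iron,lathe]
Tick 9: prefer A, both empty, nothing taken; A=[-] B=[-] C=[orb,oval,hinge,axle,peg,iron,lathe]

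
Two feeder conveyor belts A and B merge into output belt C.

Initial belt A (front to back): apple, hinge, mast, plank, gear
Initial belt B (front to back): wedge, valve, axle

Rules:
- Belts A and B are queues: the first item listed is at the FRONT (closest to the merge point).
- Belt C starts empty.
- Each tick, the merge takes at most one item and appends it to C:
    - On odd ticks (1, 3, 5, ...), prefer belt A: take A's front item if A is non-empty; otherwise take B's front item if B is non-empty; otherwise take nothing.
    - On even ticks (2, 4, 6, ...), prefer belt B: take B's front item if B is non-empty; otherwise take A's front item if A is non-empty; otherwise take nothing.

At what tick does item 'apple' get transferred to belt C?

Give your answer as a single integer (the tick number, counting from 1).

Answer: 1

Derivation:
Tick 1: prefer A, take apple from A; A=[hinge,mast,plank,gear] B=[wedge,valve,axle] C=[apple]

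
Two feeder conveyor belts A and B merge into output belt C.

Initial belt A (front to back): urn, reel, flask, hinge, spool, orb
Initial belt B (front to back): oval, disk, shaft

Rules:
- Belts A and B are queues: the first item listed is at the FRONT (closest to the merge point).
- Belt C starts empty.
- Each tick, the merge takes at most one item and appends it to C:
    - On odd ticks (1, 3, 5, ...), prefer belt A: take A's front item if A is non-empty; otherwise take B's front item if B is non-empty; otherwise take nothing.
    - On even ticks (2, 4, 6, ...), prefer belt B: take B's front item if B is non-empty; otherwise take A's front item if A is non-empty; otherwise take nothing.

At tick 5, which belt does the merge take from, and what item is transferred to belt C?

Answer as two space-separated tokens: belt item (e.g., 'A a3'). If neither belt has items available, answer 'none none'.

Answer: A flask

Derivation:
Tick 1: prefer A, take urn from A; A=[reel,flask,hinge,spool,orb] B=[oval,disk,shaft] C=[urn]
Tick 2: prefer B, take oval from B; A=[reel,flask,hinge,spool,orb] B=[disk,shaft] C=[urn,oval]
Tick 3: prefer A, take reel from A; A=[flask,hinge,spool,orb] B=[disk,shaft] C=[urn,oval,reel]
Tick 4: prefer B, take disk from B; A=[flask,hinge,spool,orb] B=[shaft] C=[urn,oval,reel,disk]
Tick 5: prefer A, take flask from A; A=[hinge,spool,orb] B=[shaft] C=[urn,oval,reel,disk,flask]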